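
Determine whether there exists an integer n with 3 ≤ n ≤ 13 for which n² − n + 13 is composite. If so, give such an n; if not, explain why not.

n = 9

At n = 9: 9² − 9 + 13 = 85 = 5·17, which is composite.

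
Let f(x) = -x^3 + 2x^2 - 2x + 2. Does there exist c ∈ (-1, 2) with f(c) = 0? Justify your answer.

Such a root exists.

f(-1) = 7 and f(2) = -2, which have opposite signs.
As a polynomial, f is continuous on every closed interval.
The Intermediate Value Theorem then guarantees some c ∈ (-1, 2) with f(c) = 0.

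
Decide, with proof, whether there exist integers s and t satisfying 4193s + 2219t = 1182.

Both 4193 and 2219 are divisible by gcd(4193, 2219) = 7, hence so is any combination 4193s + 2219t.
But 1182 is not a multiple of 7 (it leaves remainder 6).
So the equation is unsolvable over ℤ.

No, no such integers exist.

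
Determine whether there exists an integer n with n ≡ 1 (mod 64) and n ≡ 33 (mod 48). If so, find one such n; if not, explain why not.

n = 129

gcd(64, 48) = 16. A simultaneous solution exists iff 1 ≡ 33 (mod 16); here 1 mod 16 = 1 = 33 mod 16, so it does.
The integers ≡ 1 (mod 64) are 1, 65, 129, …; their remainders mod 48 are 1, 17, 33, so n = 129 is the first that is ≡ 33 (mod 48).
Check: 129 mod 64 = 1, 129 mod 48 = 33. ✓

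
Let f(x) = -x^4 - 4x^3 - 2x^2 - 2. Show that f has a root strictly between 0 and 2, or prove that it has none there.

The endpoint values f(0) = -2 and f(2) = -58 are both negative. Claim: f(x) < 0 for every x in (0, 2).
The nonzero coefficients of f are all negative, so for x > 0 every term of f(x) is negative (the constant term -2 strictly so).
So f is strictly negative on (0, 2); no root exists in the interval.

No.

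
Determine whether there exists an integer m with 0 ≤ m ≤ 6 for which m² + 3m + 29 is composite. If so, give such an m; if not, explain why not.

m = 2

At m = 2: 2² + 3·2 + 29 = 39 = 3·13, which is composite.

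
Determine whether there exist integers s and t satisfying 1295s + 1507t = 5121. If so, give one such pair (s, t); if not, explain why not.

1295 and 1507 are coprime, so 1295s + 1507t ranges over all of ℤ.
Run the Euclidean algorithm on 1507 and 1295: 1507 = 1·1295 + 212, 1295 = 6·212 + 23, 212 = 9·23 + 5, 23 = 4·5 + 3, 5 = 1·3 + 2, 3 = 1·2 + 1, 2 = 2·1 + 0.
Working back up the chain: 1 = 3 − 1·2 = 3 − (5 − 1·3) = −5 + 2·3 = −5 + 2·(23 − 4·5) = 2·23 − 9·5 = 2·23 − 9·(212 − 9·23) = −9·212 + 83·23 = −9·212 + 83·(1295 − 6·212) = 83·1295 − 507·212 = 83·1295 − 507·(1507 − 1·1295) = −507·1507 + 590·1295. So 1295·590 + 1507·(-507) = 1.
Multiplying through by 5121: s = 590·5121 = 3021390, t = (-507)·5121 = -2596347 is a solution.
Subtracting 2004·1507 from s and adding 2004·1295 to t gives the tidier solution (1362, -1167).
Indeed 1295·1362 + 1507·(-1167) = 1763790 − 1758669 = 5121.

s = 1362, t = -1167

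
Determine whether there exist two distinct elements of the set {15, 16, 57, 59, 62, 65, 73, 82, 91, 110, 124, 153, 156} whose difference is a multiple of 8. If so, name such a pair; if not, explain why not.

Yes: 57 and 65.

Reduce each element mod 8: 15↦7, 16↦0, 57↦1, 59↦3, 62↦6, 65↦1, 73↦1, 82↦2, 91↦3, 110↦6, 124↦4, 153↦1, 156↦4. The residue 1 repeats (at 57 and 65), and 65 − 57 = 8 = 1·8.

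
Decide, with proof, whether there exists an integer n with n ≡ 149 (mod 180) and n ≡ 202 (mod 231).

Reduce both congruences modulo 3, which divides 180 and 231: they say n ≡ 149 (mod 3) and n ≡ 202 (mod 3).
However 149 ≡ 2 and 202 ≡ 1 (mod 3), and 2 ≠ 1.
Therefore no such n exists.

No, no such integer exists.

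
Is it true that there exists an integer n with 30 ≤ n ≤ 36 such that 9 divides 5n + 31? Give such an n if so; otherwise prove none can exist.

No such integer n in that range exists.

At n = 30, 5·30 + 31 = 181 ≡ 1 (mod 9), and each step in n adds 5, giving residues 1, 6, 2, 7, 3, 8, 4 for n = 30, 31, …, 36.
None is 0, so 9 never divides 5n + 31 on this range.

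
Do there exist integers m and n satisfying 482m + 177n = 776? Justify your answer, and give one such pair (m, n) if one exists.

482 and 177 are coprime, so 482m + 177n ranges over all of ℤ.
Euclidean algorithm: 482 = 2·177 + 128, 177 = 1·128 + 49, 128 = 2·49 + 30, 49 = 1·30 + 19, 30 = 1·19 + 11, 19 = 1·11 + 8, 11 = 1·8 + 3, 8 = 2·3 + 2, 3 = 1·2 + 1, 2 = 2·1 + 0.
Back-substituting, 1 = 3 − 1·2 = 3 − (8 − 2·3) = −8 + 3·3 = −8 + 3·(11 − 1·8) = 3·11 − 4·8 = 3·11 − 4·(19 − 1·11) = −4·19 + 7·11 = −4·19 + 7·(30 − 1·19) = 7·30 − 11·19 = 7·30 − 11·(49 − 1·30) = −11·49 + 18·30 = −11·49 + 18·(128 − 2·49) = 18·128 − 47·49 = 18·128 − 47·(177 − 1·128) = −47·177 + 65·128 = −47·177 + 65·(482 − 2·177) = 65·482 − 177·177; that is, 482·65 + 177·(-177) = 1.
Times 776: 482·50440 + 177·(-137352) = 776, so (50440, -137352) solves it.
Subtracting 284·177 from m and adding 284·482 to n gives the tidier solution (172, -464).
Check: 482·172 + 177·(-464) = 82904 − 82128 = 776. ✓

m = 172, n = -464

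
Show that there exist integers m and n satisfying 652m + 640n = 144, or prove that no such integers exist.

m = 12, n = -12

Every value of 652m + 640n is a multiple of gcd(652, 640) = 4; since 4 ∣ 144, solutions exist.
Dividing through by 4 reduces the equation to 163m + 160n = 36.
Euclidean algorithm: 163 = 1·160 + 3, 160 = 53·3 + 1, 3 = 3·1 + 0.
Back-substituting, 1 = 160 − 53·3 = 160 − 53·(163 − 1·160) = −53·163 + 54·160; that is, 163·(-53) + 160·54 = 1.
Multiplying through by 36: m = (-53)·36 = -1908, n = 54·36 = 1944 is a solution.
Adding 12·160 to m and subtracting 12·163 from n gives the tidier solution (12, -12).
Check: 652·12 + 640·(-12) = 7824 − 7680 = 144. ✓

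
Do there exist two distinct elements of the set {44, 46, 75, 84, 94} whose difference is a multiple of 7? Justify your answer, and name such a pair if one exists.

Reduce each element modulo 7: 44↦2, 46↦4, 75↦5, 84↦0, 94↦3.
These 5 residues are pairwise different, hence no difference of two elements is divisible by 7.

There is no such pair.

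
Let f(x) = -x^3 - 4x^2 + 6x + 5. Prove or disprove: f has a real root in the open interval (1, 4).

Yes, f has a root in the interval.

f(1) = 6 and f(4) = -99, which have opposite signs.
Since f is a polynomial it is continuous on [1, 4].
By the Intermediate Value Theorem, f takes the value 0 somewhere in the open interval.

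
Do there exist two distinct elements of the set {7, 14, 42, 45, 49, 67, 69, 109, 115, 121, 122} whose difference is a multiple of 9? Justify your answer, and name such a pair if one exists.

The pair (7, 115) works.

Reduce each element mod 9: 7↦7, 14↦5, 42↦6, 45↦0, 49↦4, 67↦4, 69↦6, 109↦1, 115↦7, 121↦4, 122↦5. The residue 7 repeats (at 7 and 115), and 115 − 7 = 108 = 12·9.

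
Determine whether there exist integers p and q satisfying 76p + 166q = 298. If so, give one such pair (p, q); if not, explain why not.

gcd(76, 166) = 2, and 2 divides 298, so integer solutions exist.
Dividing through by 2 reduces the equation to 38p + 83q = 149.
Euclidean algorithm: 83 = 2·38 + 7, 38 = 5·7 + 3, 7 = 2·3 + 1, 3 = 3·1 + 0.
Back-substituting, 1 = 7 − 2·3 = 7 − 2·(38 − 5·7) = −2·38 + 11·7 = −2·38 + 11·(83 − 2·38) = 11·83 − 24·38; that is, 38·(-24) + 83·11 = 1.
Multiplying through by 149: p = (-24)·149 = -3576, q = 11·149 = 1639 is a solution.
Adding 44·83 to p and subtracting 44·38 from q gives the tidier solution (76, -33).
Check: 76·76 + 166·(-33) = 5776 − 5478 = 298. ✓

p = 76, q = -33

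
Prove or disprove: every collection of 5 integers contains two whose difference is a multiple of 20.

Try 5 consecutive integers, 17, 18, …, 21. Their remainders mod 20 are 17, 18, 19, 0, 1 — pairwise different, as any 5 ≤ 20 consecutive integers have distinct residues.
No two share a residue, so no pair has difference divisible by 20; the claim fails for this set.

No, the set {17, 18, 19, 20, 21} is a counterexample.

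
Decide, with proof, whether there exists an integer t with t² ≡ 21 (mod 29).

29 is prime, so by Euler's criterion 21 is a square mod 29 iff 21^((29−1)/2) = 21^14 ≡ 1 (mod 29).
Repeated squaring mod 29: 21^2 = 441 ≡ 6; 21^4 ≡ 6² = 36 ≡ 7; 21^8 ≡ 7² = 49 ≡ 20.
Since 14 = 8 + 4 + 2, 21^14 ≡ 20 · 7 · 6; multiplying out mod 29: 20·7 = 140 ≡ 24, then 24·6 = 144 ≡ 28. Thus 21^14 ≡ 28 ≡ −1 (mod 29).
The value −1 means 21 is a non-residue modulo 29, so t² ≡ 21 (mod 29) is impossible.

No such integer exists.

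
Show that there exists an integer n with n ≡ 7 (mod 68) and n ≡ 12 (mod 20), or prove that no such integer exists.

No such integer exists.

Both moduli are multiples of 4 = gcd(68, 20), so any solution would satisfy n ≡ 7 and n ≡ 12 modulo 4 simultaneously.
But 7 mod 4 = 3 while 12 mod 4 = 0, a contradiction.
So no integer satisfies both congruences.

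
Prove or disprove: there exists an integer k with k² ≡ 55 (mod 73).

k = 36 works: 36² = 1296, and 1296 − 55 = 1241 = 17·73.

k = 36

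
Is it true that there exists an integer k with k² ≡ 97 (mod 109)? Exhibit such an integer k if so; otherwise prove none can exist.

k = 73

Take k = 73. Then 73² = 5329 = 48·109 + 97, so 73² ≡ 97 (mod 109).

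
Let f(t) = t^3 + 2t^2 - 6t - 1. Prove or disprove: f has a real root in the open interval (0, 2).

Yes, f has a root in the interval.

f(0) = -1 and f(2) = 3, which have opposite signs.
Since f is a polynomial it is continuous on [0, 2].
By the Intermediate Value Theorem, f takes the value 0 somewhere in the open interval.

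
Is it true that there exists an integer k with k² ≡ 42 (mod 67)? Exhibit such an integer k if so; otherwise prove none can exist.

No, no such integer exists.

Apply Euler's criterion with the prime 67: 42 is a quadratic residue iff 42^33 ≡ 1 (mod 67), and a non-residue iff it is ≡ −1.
Squaring successively (mod 67): 42^2 = 1764 ≡ 22; 42^4 ≡ 22² = 484 ≡ 15; 42^8 ≡ 15² = 225 ≡ 24; 42^16 ≡ 24² = 576 ≡ 40; 42^32 ≡ 40² = 1600 ≡ 59.
Since 33 = 32 + 1, 42^33 ≡ 59 · 42; multiplying out mod 67: 59·42 = 2478 ≡ 66. Thus 42^33 ≡ 66 ≡ −1 (mod 67).
The value −1 means 42 is a non-residue modulo 67, so k² ≡ 42 (mod 67) is impossible.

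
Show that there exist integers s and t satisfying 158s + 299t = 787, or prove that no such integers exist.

Since gcd(158, 299) = 1, every integer is an integer combination of 158 and 299.
Run the Euclidean algorithm on 299 and 158: 299 = 1·158 + 141, 158 = 1·141 + 17, 141 = 8·17 + 5, 17 = 3·5 + 2, 5 = 2·2 + 1, 2 = 2·1 + 0.
Working back up the chain: 1 = 5 − 2·2 = 5 − 2·(17 − 3·5) = −2·17 + 7·5 = −2·17 + 7·(141 − 8·17) = 7·141 − 58·17 = 7·141 − 58·(158 − 1·141) = −58·158 + 65·141 = −58·158 + 65·(299 − 1·158) = 65·299 − 123·158. So 158·(-123) + 299·65 = 1.
Multiplying through by 787: s = (-123)·787 = -96801, t = 65·787 = 51155 is a solution.
Shifting by a multiple of (299, −158) keeps it a solution: s = -96801 + 324·299 = 75, t = 51155 − 324·158 = -37.
Check: 158·75 + 299·(-37) = 11850 − 11063 = 787. ✓

s = 75, t = -37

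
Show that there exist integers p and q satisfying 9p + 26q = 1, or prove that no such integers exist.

Since gcd(9, 26) = 1, every integer is an integer combination of 9 and 26.
Dividing repeatedly: 26 = 2·9 + 8, 9 = 1·8 + 1, 8 = 8·1 + 0.
Unwinding: 1 = 9 − 1·8 = 9 − (26 − 2·9) = −26 + 3·9, i.e. 9·3 + 26·(-1) = 1.
This gives the solution p = 3, q = -1 directly.
Indeed 9·3 + 26·(-1) = 27 − 26 = 1.

p = 3, q = -1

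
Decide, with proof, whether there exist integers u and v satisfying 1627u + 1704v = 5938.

1627 and 1704 are coprime, so 1627u + 1704v ranges over all of ℤ.
Run the Euclidean algorithm on 1704 and 1627: 1704 = 1·1627 + 77, 1627 = 21·77 + 10, 77 = 7·10 + 7, 10 = 1·7 + 3, 7 = 2·3 + 1, 3 = 3·1 + 0.
Working back up the chain: 1 = 7 − 2·3 = 7 − 2·(10 − 1·7) = −2·10 + 3·7 = −2·10 + 3·(77 − 7·10) = 3·77 − 23·10 = 3·77 − 23·(1627 − 21·77) = −23·1627 + 486·77 = −23·1627 + 486·(1704 − 1·1627) = 486·1704 − 509·1627. So 1627·(-509) + 1704·486 = 1.
Times 5938: 1627·(-3022442) + 1704·2885868 = 5938, so (-3022442, 2885868) solves it.
Shifting by a multiple of (1704, −1627) keeps it a solution: u = -3022442 + 1774·1704 = 454, v = 2885868 − 1774·1627 = -430.
Indeed 1627·454 + 1704·(-430) = 738658 − 732720 = 5938.

u = 454, v = -430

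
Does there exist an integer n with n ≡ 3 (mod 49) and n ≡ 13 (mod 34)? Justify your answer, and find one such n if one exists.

Since 49 and 34 share no common factor, CRT says the pair of congruences has a solution (unique mod 1666).
Write n = 3 + 49t and require 3 + 49t ≡ 13 (mod 34), i.e. 49t ≡ 10 (mod 34).
49 ≡ 15 (mod 34), so this reads 15t ≡ 10 (mod 34). Invert 15 mod 34 by the Euclidean algorithm: 34 = 2·15 + 4, 15 = 3·4 + 3, 4 = 1·3 + 1, 3 = 3·1 + 0; back-substituting, 1 = 4 − 1·3 = 4 − (15 − 3·4) = −15 + 4·4 = −15 + 4·(34 − 2·15) = 4·34 − 9·15. Hence 15·(-9) ≡ 1, so 15⁻¹ ≡ -9 ≡ 25 (mod 34).
Multiplying by 25: t ≡ 25·10 = 250 ≡ 12 (mod 34).
Taking t = 12 gives n = 3 + 49·12 = 591.
Indeed 591 ≡ 3 (mod 49) and 591 ≡ 13 (mod 34).

n = 591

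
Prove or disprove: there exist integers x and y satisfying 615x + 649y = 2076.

x = 168, y = -156

Since gcd(615, 649) = 1, every integer is an integer combination of 615 and 649.
Dividing repeatedly: 649 = 1·615 + 34, 615 = 18·34 + 3, 34 = 11·3 + 1, 3 = 3·1 + 0.
Back-substituting, 1 = 34 − 11·3 = 34 − 11·(615 − 18·34) = −11·615 + 199·34 = −11·615 + 199·(649 − 1·615) = 199·649 − 210·615; that is, 615·(-210) + 649·199 = 1.
Scaling by 2076 gives the particular solution (x, y) = (-435960, 413124).
The general solution is x = -435960 + 649k, y = 413124 − 615k; taking k = 672 gives the smaller pair x = 168, y = -156.
Indeed 615·168 + 649·(-156) = 103320 − 101244 = 2076.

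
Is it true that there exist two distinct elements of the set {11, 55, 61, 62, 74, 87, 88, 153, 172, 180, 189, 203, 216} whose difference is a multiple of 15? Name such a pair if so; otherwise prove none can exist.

No, no such pair exists.

Two integers differ by a multiple of 15 exactly when they have the same residue mod 15. The residues are 11↦11, 55↦10, 61↦1, 62↦2, 74↦14, 87↦12, 88↦13, 153↦3, 172↦7, 180↦0, 189↦9, 203↦8, 216↦6.
No residue repeats among the 13 elements, so no pair has difference ≡ 0 (mod 15).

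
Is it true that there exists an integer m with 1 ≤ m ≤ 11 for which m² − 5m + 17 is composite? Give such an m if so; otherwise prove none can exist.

No such integer m in that range exists.

The values for m = 1, 2, …, 11 are 13, 11, 11, 13, 17, 23, 31, 41, 53, 67, 83, and each of these is prime.
So no value in the range makes the expression composite.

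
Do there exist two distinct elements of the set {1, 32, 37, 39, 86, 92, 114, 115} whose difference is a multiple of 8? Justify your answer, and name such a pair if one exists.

No such pair exists.

Reduce each element modulo 8: 1↦1, 32↦0, 37↦5, 39↦7, 86↦6, 92↦4, 114↦2, 115↦3.
All 8 residues are distinct, so no two elements differ by a multiple of 8.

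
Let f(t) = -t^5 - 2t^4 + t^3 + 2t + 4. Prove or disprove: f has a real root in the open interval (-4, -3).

f(-4) = 444 and f(-3) = 52, both positive, so a sign-change argument is unavailable; we show f keeps this sign on the whole interval.
Shift to the endpoint -3: with t = -3 − u (0 < u < 1), one computes f(-3 − u) = u^5 + 13u^4 + 65u^3 + 153u^2 + 160u + 52.
All 6 nonzero coefficients of this polynomial in u are positive; hence for u > 0 the value is a sum of positive terms (the constant 52 among them).
Therefore f(t) > 0 throughout (-4, -3), and f has no zero there.

No such root exists.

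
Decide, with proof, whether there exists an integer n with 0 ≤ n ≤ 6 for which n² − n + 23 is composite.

At n = 4: 4² − 4 + 23 = 35 = 5·7, which is composite.

n = 4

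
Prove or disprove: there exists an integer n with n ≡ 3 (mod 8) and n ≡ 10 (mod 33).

n = 43

The moduli 8 and 33 are coprime, so by the Chinese Remainder Theorem a unique solution modulo 264 exists.
Any solution of the first congruence is n = 3 + 8t; substituting into the second, 8t ≡ 10 − 3 ≡ 7 (mod 33).
To invert 8 modulo 33: 33 = 4·8 + 1, 8 = 8·1 + 0, and unwinding, 1 = 33 − 4·8. Thus 8⁻¹ ≡ -4 ≡ 29 (mod 33).
Therefore t ≡ 29·7 = 203 ≡ 5 (mod 33).
With t = 5: n = 3 + 8·5 = 43.
Check: 43 mod 8 = 3, 43 mod 33 = 10. ✓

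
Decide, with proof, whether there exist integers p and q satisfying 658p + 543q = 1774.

p = 379, q = -456

Since gcd(658, 543) = 1, every integer is an integer combination of 658 and 543.
Run the Euclidean algorithm on 658 and 543: 658 = 1·543 + 115, 543 = 4·115 + 83, 115 = 1·83 + 32, 83 = 2·32 + 19, 32 = 1·19 + 13, 19 = 1·13 + 6, 13 = 2·6 + 1, 6 = 6·1 + 0.
Back-substituting, 1 = 13 − 2·6 = 13 − 2·(19 − 1·13) = −2·19 + 3·13 = −2·19 + 3·(32 − 1·19) = 3·32 − 5·19 = 3·32 − 5·(83 − 2·32) = −5·83 + 13·32 = −5·83 + 13·(115 − 1·83) = 13·115 − 18·83 = 13·115 − 18·(543 − 4·115) = −18·543 + 85·115 = −18·543 + 85·(658 − 1·543) = 85·658 − 103·543; that is, 658·85 + 543·(-103) = 1.
Scaling by 1774 gives the particular solution (p, q) = (150790, -182722).
Shifting by a multiple of (543, −658) keeps it a solution: p = 150790 − 277·543 = 379, q = -182722 + 277·658 = -456.
Indeed 658·379 + 543·(-456) = 249382 − 247608 = 1774.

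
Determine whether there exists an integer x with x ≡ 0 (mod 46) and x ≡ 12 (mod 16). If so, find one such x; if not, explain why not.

gcd(46, 16) = 2. A simultaneous solution exists iff 0 ≡ 12 (mod 2); here 0 mod 2 = 0 = 12 mod 2, so it does.
The integers ≡ 0 (mod 46) are 0, 46, 92, …; their remainders mod 16 are 0, 14, 12, so x = 92 is the first that is ≡ 12 (mod 16).
Check: 92 mod 46 = 0, 92 mod 16 = 12. ✓

x = 92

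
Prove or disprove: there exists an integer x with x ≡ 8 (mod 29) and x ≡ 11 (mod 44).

x = 1023

The moduli 29 and 44 are coprime, so by the Chinese Remainder Theorem a unique solution modulo 1276 exists.
Any solution of the first congruence is x = 8 + 29t; substituting into the second, 29t ≡ 11 − 8 ≡ 3 (mod 44).
Invert 29 mod 44 by the Euclidean algorithm: 44 = 1·29 + 15, 29 = 1·15 + 14, 15 = 1·14 + 1, 14 = 14·1 + 0; back-substituting, 1 = 15 − 1·14 = 15 − (29 − 1·15) = −29 + 2·15 = −29 + 2·(44 − 1·29) = 2·44 − 3·29. Hence 29·(-3) ≡ 1, so 29⁻¹ ≡ -3 ≡ 41 (mod 44).
Therefore t ≡ 41·3 = 123 ≡ 35 (mod 44).
With t = 35: x = 8 + 29·35 = 1023.
Check: 1023 mod 29 = 8, 1023 mod 44 = 11. ✓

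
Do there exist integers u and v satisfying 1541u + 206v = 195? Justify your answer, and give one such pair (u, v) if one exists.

u = 183, v = -1368

1541 and 206 are coprime, so 1541u + 206v ranges over all of ℤ.
Euclidean algorithm: 1541 = 7·206 + 99, 206 = 2·99 + 8, 99 = 12·8 + 3, 8 = 2·3 + 2, 3 = 1·2 + 1, 2 = 2·1 + 0.
Back-substituting, 1 = 3 − 1·2 = 3 − (8 − 2·3) = −8 + 3·3 = −8 + 3·(99 − 12·8) = 3·99 − 37·8 = 3·99 − 37·(206 − 2·99) = −37·206 + 77·99 = −37·206 + 77·(1541 − 7·206) = 77·1541 − 576·206; that is, 1541·77 + 206·(-576) = 1.
Multiplying through by 195: u = 77·195 = 15015, v = (-576)·195 = -112320 is a solution.
Subtracting 72·206 from u and adding 72·1541 to v gives the tidier solution (183, -1368).
Check: 1541·183 + 206·(-1368) = 282003 − 281808 = 195. ✓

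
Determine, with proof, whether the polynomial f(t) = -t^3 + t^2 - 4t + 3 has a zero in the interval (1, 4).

f has no root in that interval.

f(1) = -1 and f(4) = -61, both negative.
f'(t) = -3t^2 + 2t - 4 has discriminant 2² − 4·(-3)·(-4) = -44 < 0, so f' has no real roots and is negative for every real t.
Hence f is strictly decreasing on ℝ, and in particular on [1, 4]. A strictly monotone function with same-sign endpoint values stays negative on the whole interval, so f has no zero in (1, 4).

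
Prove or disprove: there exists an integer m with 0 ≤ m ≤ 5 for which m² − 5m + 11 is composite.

The values for m = 0, 1, …, 5 are 11, 7, 5, 5, 7, 11, and each of these is prime.
So no value in the range makes the expression composite.

No, no such integer m in that range exists.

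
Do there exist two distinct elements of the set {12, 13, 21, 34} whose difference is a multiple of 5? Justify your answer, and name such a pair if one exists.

No such pair exists.

Residues mod 5: 12↦2, 13↦3, 21↦1, 34↦4.
These 4 residues are pairwise different, hence no difference of two elements is divisible by 5.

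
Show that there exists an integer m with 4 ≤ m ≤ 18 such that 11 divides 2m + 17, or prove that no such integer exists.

m = 8

Scanning upward from m = 4 gives 25, 27, 29, 31, none divisible by 11. m = 8 works, since 2·8 + 17 = 33 = 3·11.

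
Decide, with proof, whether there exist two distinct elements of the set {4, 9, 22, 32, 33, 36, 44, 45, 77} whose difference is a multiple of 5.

Both 4 and 9 leave remainder 4 on division by 5; their difference 5 = 1·5 is a multiple of 5.

4 and 9 are such a pair.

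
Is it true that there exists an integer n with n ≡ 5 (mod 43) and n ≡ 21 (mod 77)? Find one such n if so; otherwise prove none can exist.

Since 43 and 77 share no common factor, CRT says the pair of congruences has a solution (unique mod 3311).
Any solution of the first congruence is n = 5 + 43t; substituting into the second, 43t ≡ 21 − 5 ≡ 16 (mod 77).
Since 43·43 = 1849 = 24·77 + 1, the inverse of 43 mod 77 is 43.
Multiplying by 43: t ≡ 43·16 = 688 ≡ 72 (mod 77).
Taking t = 72 gives n = 5 + 43·72 = 3101.
Indeed 3101 ≡ 5 (mod 43) and 3101 ≡ 21 (mod 77).

n = 3101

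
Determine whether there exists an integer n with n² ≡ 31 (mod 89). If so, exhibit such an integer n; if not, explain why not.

There is no such integer.

89 is prime, so by Euler's criterion 31 is a square mod 89 iff 31^((89−1)/2) = 31^44 ≡ 1 (mod 89).
Repeated squaring mod 89: 31^2 = 961 ≡ 71; 31^4 ≡ 71² = 5041 ≡ 57; 31^8 ≡ 57² = 3249 ≡ 45; 31^16 ≡ 45² = 2025 ≡ 67; 31^32 ≡ 67² = 4489 ≡ 39.
Since 44 = 32 + 8 + 4, 31^44 ≡ 39 · 45 · 57; multiplying out mod 89: 39·45 = 1755 ≡ 64, then 64·57 = 3648 ≡ 88. Thus 31^44 ≡ 88 ≡ −1 (mod 89).
The value −1 means 31 is a non-residue modulo 89, so n² ≡ 31 (mod 89) is impossible.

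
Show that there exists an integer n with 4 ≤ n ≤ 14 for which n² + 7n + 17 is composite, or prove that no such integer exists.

At n = 5: 5² + 7·5 + 17 = 77 = 7·11, which is composite.

n = 5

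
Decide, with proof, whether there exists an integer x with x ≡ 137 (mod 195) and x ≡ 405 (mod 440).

No, no such integer exists.

gcd(195, 440) = 5. If x ≡ 137 (mod 195) and x ≡ 405 (mod 440), then x ≡ 137 (mod 5) and x ≡ 405 (mod 5).
But 137 mod 5 = 2 while 405 mod 5 = 0, a contradiction.
So no integer satisfies both congruences.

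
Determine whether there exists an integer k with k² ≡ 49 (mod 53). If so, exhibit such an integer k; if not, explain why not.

Take k = 46. Then 46² = 2116 = 39·53 + 49, so 46² ≡ 49 (mod 53).

k = 46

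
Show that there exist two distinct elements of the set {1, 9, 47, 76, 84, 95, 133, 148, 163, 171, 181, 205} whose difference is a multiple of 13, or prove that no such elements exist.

No, no such pair exists.

Residues mod 13: 1↦1, 9↦9, 47↦8, 76↦11, 84↦6, 95↦4, 133↦3, 148↦5, 163↦7, 171↦2, 181↦12, 205↦10.
No residue repeats among the 12 elements, so no pair has difference ≡ 0 (mod 13).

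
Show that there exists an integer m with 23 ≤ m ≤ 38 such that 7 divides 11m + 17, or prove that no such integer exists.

Try m = 29: 11·29 + 17 = 336 = 48·7, which is divisible by 7.

m = 29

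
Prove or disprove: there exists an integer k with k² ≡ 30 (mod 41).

Apply Euler's criterion with the prime 41: 30 is a quadratic residue iff 30^20 ≡ 1 (mod 41), and a non-residue iff it is ≡ −1.
Repeated squaring mod 41: 30^2 = 900 ≡ 39; 30^4 ≡ 39² = 1521 ≡ 4; 30^8 ≡ 4² = 16 ≡ 16; 30^16 ≡ 16² = 256 ≡ 10.
Since 20 = 16 + 4, 30^20 ≡ 10 · 4; multiplying out mod 41: 10·4 = 40 ≡ 40. Thus 30^20 ≡ 40 ≡ −1 (mod 41).
By Euler's criterion 30 is a quadratic non-residue mod 41: no k satisfies k² ≡ 30 (mod 41).

No, no such integer exists.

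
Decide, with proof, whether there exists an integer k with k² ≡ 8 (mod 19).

There is no such integer.

Squares mod 19 repeat after k = 9 (as (−k)² = k²); for k = 0..9 they are 0, 1, 4, 9, 16, 6, 17, 11, 7, 5.
The set of squares mod 19 is therefore {0, 1, 4, 5, 6, 7, 9, 11, 16, 17}, which does not contain 8.
Hence no integer k has k² ≡ 8 (mod 19).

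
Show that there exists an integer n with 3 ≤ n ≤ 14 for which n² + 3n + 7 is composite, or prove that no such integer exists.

n = 14

At n = 14: 14² + 3·14 + 7 = 245 = 5·49, which is composite.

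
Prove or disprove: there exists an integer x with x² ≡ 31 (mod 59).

Apply Euler's criterion with the prime 59: 31 is a quadratic residue iff 31^29 ≡ 1 (mod 59), and a non-residue iff it is ≡ −1.
Repeated squaring mod 59: 31^2 = 961 ≡ 17; 31^4 ≡ 17² = 289 ≡ 53; 31^8 ≡ 53² = 2809 ≡ 36; 31^16 ≡ 36² = 1296 ≡ 57.
Since 29 = 16 + 8 + 4 + 1, 31^29 ≡ 57 · 36 · 53 · 31; multiplying out mod 59: 57·36 = 2052 ≡ 46, then 46·53 = 2438 ≡ 19, then 19·31 = 589 ≡ 58. Thus 31^29 ≡ 58 ≡ −1 (mod 59).
By Euler's criterion 31 is a quadratic non-residue mod 59: no x satisfies x² ≡ 31 (mod 59).

There is no such integer.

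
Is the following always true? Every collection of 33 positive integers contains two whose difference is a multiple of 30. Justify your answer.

There are exactly 30 possible remainders on division by 30.
Placing 33 integers into 30 classes, some class receives at least two — say a and b.
Equal remainders mean a − b ≡ 0 (mod 30), so 30 divides their difference.

Yes.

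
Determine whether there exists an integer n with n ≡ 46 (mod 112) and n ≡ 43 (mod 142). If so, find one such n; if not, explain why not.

No such integer exists.

Both moduli are multiples of 2 = gcd(112, 142), so any solution would satisfy n ≡ 46 and n ≡ 43 modulo 2 simultaneously.
But 46 mod 2 = 0 while 43 mod 2 = 1, a contradiction.
Therefore no such n exists.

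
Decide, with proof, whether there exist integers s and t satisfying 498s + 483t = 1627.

No such integers exist.

Any value of 498s + 483t is a multiple of gcd(498, 483) = 3.
However 1627 leaves remainder 1 on division by 3.
So the equation is unsolvable over ℤ.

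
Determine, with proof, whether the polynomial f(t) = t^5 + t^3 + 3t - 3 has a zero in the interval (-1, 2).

f(-1) = -8 and f(2) = 43, which have opposite signs.
Since f is a polynomial it is continuous on [-1, 2].
By the Intermediate Value Theorem f must vanish at some point of (-1, 2).

Yes, f has a root in the interval.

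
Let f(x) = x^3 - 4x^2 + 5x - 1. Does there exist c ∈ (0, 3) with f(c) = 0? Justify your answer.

f(0) = -1 and f(3) = 5, which have opposite signs.
As a polynomial, f is continuous on every closed interval.
By the Intermediate Value Theorem f must vanish at some point of (0, 3).

Yes, such a c exists.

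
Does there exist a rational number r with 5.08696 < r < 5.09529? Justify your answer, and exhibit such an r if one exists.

Scale by 11: the interval becomes (55.95656, 56.04819), which contains the integer 56.
Hence 56/11 is a rational number with 5.08696 < 56/11 < 5.09529.

r = 56/11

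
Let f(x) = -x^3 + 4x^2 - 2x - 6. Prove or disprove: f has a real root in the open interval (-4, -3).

The endpoint values f(-4) = 130 and f(-3) = 63 are both positive. Claim: f(x) > 0 for every x in (-4, -3).
Substitute x = -3 − u, where 0 < u < 1 on the interval. Expanding, f(-3 − u) = u^3 + 13u^2 + 53u + 63.
All 4 nonzero coefficients of this polynomial in u are positive; hence for u > 0 the value is a sum of positive terms (the constant 63 among them).
So f is strictly positive on (-4, -3); no root exists in the interval.

f has no root in that interval.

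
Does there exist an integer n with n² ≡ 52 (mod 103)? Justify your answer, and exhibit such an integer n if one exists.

n = 84

Take n = 84. Then 84² = 7056 = 68·103 + 52, so 84² ≡ 52 (mod 103).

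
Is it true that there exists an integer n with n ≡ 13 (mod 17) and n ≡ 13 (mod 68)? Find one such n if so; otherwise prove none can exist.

n = 13

The moduli are not coprime: gcd(17, 68) = 17. Compatibility requires 17 ∣ (13 − 13) = 0, which holds, so solutions exist.
The smallest candidate n = 13 works directly: 13 ≡ 13 (mod 68).
Verify: 13 = 0·17 + 13 and 13 = 0·68 + 13. ✓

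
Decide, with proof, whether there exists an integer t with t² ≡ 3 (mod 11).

t = 6

Take t = 6. Then 6² = 36 = 3·11 + 3, so 6² ≡ 3 (mod 11).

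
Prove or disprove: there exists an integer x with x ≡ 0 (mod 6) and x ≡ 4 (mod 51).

No, no such integer exists.

Reduce both congruences modulo 3, which divides 6 and 51: they say x ≡ 0 (mod 3) and x ≡ 4 (mod 3).
These are incompatible: 0 − 4 = -4 is not divisible by 3.
Hence the system has no solution.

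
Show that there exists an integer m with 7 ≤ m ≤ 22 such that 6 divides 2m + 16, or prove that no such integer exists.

m = 7

m = 7 works, since 2·7 + 16 = 30 = 5·6.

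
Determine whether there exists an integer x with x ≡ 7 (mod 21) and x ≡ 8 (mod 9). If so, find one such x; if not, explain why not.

No, no such integer exists.

gcd(21, 9) = 3. If x ≡ 7 (mod 21) and x ≡ 8 (mod 9), then x ≡ 7 (mod 3) and x ≡ 8 (mod 3).
But 7 mod 3 = 1 while 8 mod 3 = 2, a contradiction.
Therefore no such x exists.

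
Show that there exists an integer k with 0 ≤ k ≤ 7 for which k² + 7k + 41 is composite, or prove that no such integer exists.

At k = 4: 4² + 7·4 + 41 = 85 = 5·17, which is composite.

k = 4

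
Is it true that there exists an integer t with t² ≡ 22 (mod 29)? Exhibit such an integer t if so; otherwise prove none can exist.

Take t = 14. Then 14² = 196 = 6·29 + 22, so 14² ≡ 22 (mod 29).

t = 14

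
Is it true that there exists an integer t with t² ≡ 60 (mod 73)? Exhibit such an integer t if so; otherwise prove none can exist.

No such integer exists.

73 is prime, so by Euler's criterion 60 is a square mod 73 iff 60^((73−1)/2) = 60^36 ≡ 1 (mod 73).
Repeated squaring mod 73: 60^2 = 3600 ≡ 23; 60^4 ≡ 23² = 529 ≡ 18; 60^8 ≡ 18² = 324 ≡ 32; 60^16 ≡ 32² = 1024 ≡ 2; 60^32 ≡ 2² = 4 ≡ 4.
Since 36 = 32 + 4, 60^36 ≡ 4 · 18; multiplying out mod 73: 4·18 = 72 ≡ 72. Thus 60^36 ≡ 72 ≡ −1 (mod 73).
The value −1 means 60 is a non-residue modulo 73, so t² ≡ 60 (mod 73) is impossible.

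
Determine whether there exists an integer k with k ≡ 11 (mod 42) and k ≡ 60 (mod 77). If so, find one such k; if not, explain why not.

The moduli are not coprime: gcd(42, 77) = 7. Compatibility requires 7 ∣ (60 − 11) = 49, which holds, so solutions exist.
List candidates k ≡ 11 (mod 42): 11, 53, 95, 137. Modulo 77 these are 11, 53, 18, 60; 137 gives 60 as required.
Check: 137 mod 42 = 11, 137 mod 77 = 60. ✓

k = 137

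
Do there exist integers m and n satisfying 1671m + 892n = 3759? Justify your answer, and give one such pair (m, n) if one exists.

m = 393, n = -732

1671 and 892 are coprime, so 1671m + 892n ranges over all of ℤ.
Dividing repeatedly: 1671 = 1·892 + 779, 892 = 1·779 + 113, 779 = 6·113 + 101, 113 = 1·101 + 12, 101 = 8·12 + 5, 12 = 2·5 + 2, 5 = 2·2 + 1, 2 = 2·1 + 0.
Unwinding: 1 = 5 − 2·2 = 5 − 2·(12 − 2·5) = −2·12 + 5·5 = −2·12 + 5·(101 − 8·12) = 5·101 − 42·12 = 5·101 − 42·(113 − 1·101) = −42·113 + 47·101 = −42·113 + 47·(779 − 6·113) = 47·779 − 324·113 = 47·779 − 324·(892 − 1·779) = −324·892 + 371·779 = −324·892 + 371·(1671 − 1·892) = 371·1671 − 695·892, i.e. 1671·371 + 892·(-695) = 1.
Scaling by 3759 gives the particular solution (m, n) = (1394589, -2612505).
The general solution is m = 1394589 + 892k, n = -2612505 − 1671k; taking k = -1563 gives the smaller pair m = 393, n = -732.
Indeed 1671·393 + 892·(-732) = 656703 − 652944 = 3759.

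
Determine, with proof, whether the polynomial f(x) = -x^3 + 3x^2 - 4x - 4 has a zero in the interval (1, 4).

No.

Evaluate at the endpoints: f(1) = -6, f(4) = -36 — same sign (negative).
The derivative f'(x) = -3x^2 + 6x - 4 is a quadratic with discriminant 6² − 4·(-3)·(-4) = -12 < 0; it never vanishes, so it is always negative (sign of the leading coefficient).
Hence f is strictly decreasing on ℝ, and in particular on [1, 4]. A strictly monotone function with same-sign endpoint values stays negative on the whole interval, so f has no zero in (1, 4).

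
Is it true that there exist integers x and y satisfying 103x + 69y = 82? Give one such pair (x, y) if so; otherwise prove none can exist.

x = 43, y = -63

Since gcd(103, 69) = 1, every integer is an integer combination of 103 and 69.
Euclidean algorithm: 103 = 1·69 + 34, 69 = 2·34 + 1, 34 = 34·1 + 0.
Back-substituting, 1 = 69 − 2·34 = 69 − 2·(103 − 1·69) = −2·103 + 3·69; that is, 103·(-2) + 69·3 = 1.
Multiplying through by 82: x = (-2)·82 = -164, y = 3·82 = 246 is a solution.
The general solution is x = -164 + 69k, y = 246 − 103k; taking k = 3 gives the smaller pair x = 43, y = -63.
Indeed 103·43 + 69·(-63) = 4429 − 4347 = 82.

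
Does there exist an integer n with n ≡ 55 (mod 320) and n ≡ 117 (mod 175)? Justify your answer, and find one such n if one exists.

No such integer exists.

gcd(320, 175) = 5. If n ≡ 55 (mod 320) and n ≡ 117 (mod 175), then n ≡ 55 (mod 5) and n ≡ 117 (mod 5).
But 55 mod 5 = 0 while 117 mod 5 = 2, a contradiction.
So no integer satisfies both congruences.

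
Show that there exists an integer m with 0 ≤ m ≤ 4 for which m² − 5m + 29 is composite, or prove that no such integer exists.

At m = 1: 1² − 5·1 + 29 = 25 = 5·5, which is composite.

m = 1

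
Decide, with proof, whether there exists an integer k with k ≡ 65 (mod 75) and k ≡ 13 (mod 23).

k = 1715

gcd(75, 23) = 1, so the Chinese Remainder Theorem guarantees exactly one residue class mod 1725 satisfying both.
Write k = 65 + 75t and require 65 + 75t ≡ 13 (mod 23), i.e. 75t ≡ 17 (mod 23).
75 ≡ 6 (mod 23), so this reads 6t ≡ 17 (mod 23). To invert 6 modulo 23: 23 = 3·6 + 5, 6 = 1·5 + 1, 5 = 5·1 + 0, and unwinding, 1 = 6 − 1·5 = 6 − (23 − 3·6) = −23 + 4·6. Thus 6⁻¹ ≡ 4 (mod 23).
Multiplying by 4: t ≡ 4·17 = 68 ≡ 22 (mod 23).
Taking t = 22 gives k = 65 + 75·22 = 1715.
Indeed 1715 ≡ 65 (mod 75) and 1715 ≡ 13 (mod 23).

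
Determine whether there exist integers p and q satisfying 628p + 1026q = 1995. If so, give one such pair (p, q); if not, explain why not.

No such integers exist.

Any value of 628p + 1026q is a multiple of gcd(628, 1026) = 2.
But 1995 is not a multiple of 2 (it leaves remainder 1).
Therefore 628p + 1026q = 1995 has no solution in integers.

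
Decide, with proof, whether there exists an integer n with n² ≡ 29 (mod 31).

No such integer exists.

Apply Euler's criterion with the prime 31: 29 is a quadratic residue iff 29^15 ≡ 1 (mod 31), and a non-residue iff it is ≡ −1.
Repeated squaring mod 31: 29^2 = 841 ≡ 4; 29^4 ≡ 4² = 16 ≡ 16; 29^8 ≡ 16² = 256 ≡ 8.
Since 15 = 8 + 4 + 2 + 1, 29^15 ≡ 8 · 16 · 4 · 29; multiplying out mod 31: 8·16 = 128 ≡ 4, then 4·4 = 16 ≡ 16, then 16·29 = 464 ≡ 30. Thus 29^15 ≡ 30 ≡ −1 (mod 31).
The value −1 means 29 is a non-residue modulo 31, so n² ≡ 29 (mod 31) is impossible.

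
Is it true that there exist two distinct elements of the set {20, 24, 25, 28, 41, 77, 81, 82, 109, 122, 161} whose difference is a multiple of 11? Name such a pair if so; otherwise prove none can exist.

Reduce each element modulo 11: 20↦9, 24↦2, 25↦3, 28↦6, 41↦8, 77↦0, 81↦4, 82↦5, 109↦10, 122↦1, 161↦7.
These 11 residues are pairwise different, hence no difference of two elements is divisible by 11.

There is no such pair.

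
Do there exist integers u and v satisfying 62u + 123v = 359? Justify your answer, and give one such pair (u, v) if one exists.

u = 103, v = -49

Since gcd(62, 123) = 1, every integer is an integer combination of 62 and 123.
Euclidean algorithm: 123 = 1·62 + 61, 62 = 1·61 + 1, 61 = 61·1 + 0.
Working back up the chain: 1 = 62 − 1·61 = 62 − (123 − 1·62) = −123 + 2·62. So 62·2 + 123·(-1) = 1.
Times 359: 62·718 + 123·(-359) = 359, so (718, -359) solves it.
Shifting by a multiple of (123, −62) keeps it a solution: u = 718 − 5·123 = 103, v = -359 + 5·62 = -49.
Indeed 62·103 + 123·(-49) = 6386 − 6027 = 359.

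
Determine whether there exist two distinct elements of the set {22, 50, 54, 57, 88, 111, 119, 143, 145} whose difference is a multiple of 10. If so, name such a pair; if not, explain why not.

Two integers differ by a multiple of 10 exactly when they have the same residue mod 10. The residues are 22↦2, 50↦0, 54↦4, 57↦7, 88↦8, 111↦1, 119↦9, 143↦3, 145↦5.
No residue repeats among the 9 elements, so no pair has difference ≡ 0 (mod 10).

No such pair exists.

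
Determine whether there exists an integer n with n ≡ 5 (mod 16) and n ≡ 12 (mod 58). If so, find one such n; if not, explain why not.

No such integer exists.

gcd(16, 58) = 2. If n ≡ 5 (mod 16) and n ≡ 12 (mod 58), then n ≡ 5 (mod 2) and n ≡ 12 (mod 2).
But 5 mod 2 = 1 while 12 mod 2 = 0, a contradiction.
Hence the system has no solution.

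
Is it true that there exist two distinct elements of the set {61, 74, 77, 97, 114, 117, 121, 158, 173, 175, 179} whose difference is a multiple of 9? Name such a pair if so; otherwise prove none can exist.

Both 61 and 97 leave remainder 7 on division by 9; their difference 36 = 4·9 is a multiple of 9.

The pair (61, 97) works.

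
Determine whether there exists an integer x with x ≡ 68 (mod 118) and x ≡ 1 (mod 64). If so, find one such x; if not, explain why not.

No such integer exists.

Reduce both congruences modulo 2, which divides 118 and 64: they say x ≡ 68 (mod 2) and x ≡ 1 (mod 2).
These are incompatible: 68 − 1 = 67 is not divisible by 2.
Therefore no such x exists.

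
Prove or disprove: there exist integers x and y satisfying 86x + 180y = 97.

Both 86 and 180 are divisible by gcd(86, 180) = 2, hence so is any combination 86x + 180y.
However 97 leaves remainder 1 on division by 2.
So the equation is unsolvable over ℤ.

No, no such integers exist.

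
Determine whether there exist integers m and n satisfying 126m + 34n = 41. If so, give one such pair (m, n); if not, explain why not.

Both 126 and 34 are divisible by gcd(126, 34) = 2, hence so is any combination 126m + 34n.
But 41 is not a multiple of 2 (it leaves remainder 1).
Therefore 126m + 34n = 41 has no solution in integers.

No such integers exist.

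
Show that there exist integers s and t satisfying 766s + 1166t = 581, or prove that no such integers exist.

No, no such integers exist.

Any value of 766s + 1166t is a multiple of gcd(766, 1166) = 2.
But 581 is not a multiple of 2 (it leaves remainder 1).
Hence no integers s, t satisfy the equation.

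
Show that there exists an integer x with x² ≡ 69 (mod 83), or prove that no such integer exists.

Take x = 61. Then 61² = 3721 = 44·83 + 69, so 61² ≡ 69 (mod 83).

x = 61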